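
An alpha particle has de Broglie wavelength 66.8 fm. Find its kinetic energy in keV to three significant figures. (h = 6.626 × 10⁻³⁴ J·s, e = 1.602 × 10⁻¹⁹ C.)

KE = 46.2 keV

p = h/λ = 6.626 × 10⁻³⁴ / 6.680 × 10⁻¹⁴ = 9.919 × 10⁻²¹ kg·m/s.
KE = p²/(2m) = (9.919 × 10⁻²¹)² / (2 × 6.645 × 10⁻²⁷) = 7.403 × 10⁻¹⁵ J = 46.2 keV.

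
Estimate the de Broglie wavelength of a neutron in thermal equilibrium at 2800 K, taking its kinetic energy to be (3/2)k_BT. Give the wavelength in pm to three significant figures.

KE = (3/2)k_BT = 1.5 × 1.381 × 10⁻²³ × 2800 = 5.800 × 10⁻²⁰ J.
p = √(2mKE) = √(2 × 1.675 × 10⁻²⁷ × 5.800 × 10⁻²⁰) = 1.394 × 10⁻²³ kg·m/s.
λ = h/p = 4.75 × 10⁻¹¹ m = 47.5 pm.

λ = 47.5 pm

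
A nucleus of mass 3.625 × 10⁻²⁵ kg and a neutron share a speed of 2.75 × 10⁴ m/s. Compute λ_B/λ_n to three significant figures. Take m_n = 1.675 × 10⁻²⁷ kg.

At fixed v, p = mv so λ = h/(mv) ∝ 1/m.
λ_B/λ_n = m_n/m_B = 1.675 × 10⁻²⁷/3.625 × 10⁻²⁵ = 4.62 × 10⁻³.

λ_B/λ_n = 4.62 × 10⁻³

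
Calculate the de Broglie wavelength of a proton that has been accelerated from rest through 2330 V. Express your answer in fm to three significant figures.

λ = 593 fm

KE = eV = 1.602 × 10⁻¹⁹ × 2330 = 3.733 × 10⁻¹⁶ J.
p = √(2mKE) = √(2 × 1.673 × 10⁻²⁷ × 3.733 × 10⁻¹⁶) = 1.118 × 10⁻²¹ kg·m/s.
λ = h/p = 6.626 × 10⁻³⁴ / 1.118 × 10⁻²¹ = 5.93 × 10⁻¹³ m = 593 fm.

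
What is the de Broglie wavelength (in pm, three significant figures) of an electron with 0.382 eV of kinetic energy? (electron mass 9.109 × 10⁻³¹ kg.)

λ = 1980 pm

KE = 0.382 eV = 6.120 × 10⁻²⁰ J.
p = √(2mKE) = √(2 × 9.109 × 10⁻³¹ × 6.120 × 10⁻²⁰) = 3.339 × 10⁻²⁵ kg·m/s.
λ = h/p = 6.626 × 10⁻³⁴ / 3.339 × 10⁻²⁵ = 1.98 × 10⁻⁹ m = 1980 pm.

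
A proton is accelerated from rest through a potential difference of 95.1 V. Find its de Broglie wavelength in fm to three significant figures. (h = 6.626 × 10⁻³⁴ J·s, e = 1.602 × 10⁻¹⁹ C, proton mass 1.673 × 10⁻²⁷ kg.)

λ = 2930 fm

KE = eV = 1.602 × 10⁻¹⁹ × 95.10 = 1.524 × 10⁻¹⁷ J.
p = √(2mKE) = √(2 × 1.673 × 10⁻²⁷ × 1.524 × 10⁻¹⁷) = 2.258 × 10⁻²² kg·m/s.
λ = h/p = 6.626 × 10⁻³⁴ / 2.258 × 10⁻²² = 2.93 × 10⁻¹² m = 2930 fm.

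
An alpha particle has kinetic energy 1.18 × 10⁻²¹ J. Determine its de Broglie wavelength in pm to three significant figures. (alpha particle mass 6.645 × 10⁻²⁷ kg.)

p = √(2mKE) = √(2 × 6.645 × 10⁻²⁷ × 1.180 × 10⁻²¹) = 3.960 × 10⁻²⁴ kg·m/s.
λ = h/p = 6.626 × 10⁻³⁴ / 3.960 × 10⁻²⁴ = 1.67 × 10⁻¹⁰ m = 167 pm.

λ = 167 pm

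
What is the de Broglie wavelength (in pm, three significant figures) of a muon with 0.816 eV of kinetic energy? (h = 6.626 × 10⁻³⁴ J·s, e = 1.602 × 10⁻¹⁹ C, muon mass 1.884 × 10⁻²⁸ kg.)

λ = 94.4 pm

KE = 0.816 eV = 1.307 × 10⁻¹⁹ J.
p = √(2mKE) = √(2 × 1.884 × 10⁻²⁸ × 1.307 × 10⁻¹⁹) = 7.018 × 10⁻²⁴ kg·m/s.
λ = h/p = 6.626 × 10⁻³⁴ / 7.018 × 10⁻²⁴ = 9.44 × 10⁻¹¹ m = 94.4 pm.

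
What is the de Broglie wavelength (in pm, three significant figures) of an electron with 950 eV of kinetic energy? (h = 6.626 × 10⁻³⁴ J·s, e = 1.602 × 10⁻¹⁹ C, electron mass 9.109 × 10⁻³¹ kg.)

λ = 39.8 pm

KE = 950 eV = 1.522 × 10⁻¹⁶ J.
p = √(2mKE) = √(2 × 9.109 × 10⁻³¹ × 1.522 × 10⁻¹⁶) = 1.665 × 10⁻²³ kg·m/s.
λ = h/p = 6.626 × 10⁻³⁴ / 1.665 × 10⁻²³ = 3.98 × 10⁻¹¹ m = 39.8 pm.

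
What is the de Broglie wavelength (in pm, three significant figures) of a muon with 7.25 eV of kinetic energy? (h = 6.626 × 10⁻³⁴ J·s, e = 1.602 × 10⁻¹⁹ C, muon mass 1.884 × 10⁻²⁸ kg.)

λ = 31.7 pm

KE = 7.25 eV = 1.161 × 10⁻¹⁸ J.
p = √(2mKE) = √(2 × 1.884 × 10⁻²⁸ × 1.161 × 10⁻¹⁸) = 2.092 × 10⁻²³ kg·m/s.
λ = h/p = 6.626 × 10⁻³⁴ / 2.092 × 10⁻²³ = 3.17 × 10⁻¹¹ m = 31.7 pm.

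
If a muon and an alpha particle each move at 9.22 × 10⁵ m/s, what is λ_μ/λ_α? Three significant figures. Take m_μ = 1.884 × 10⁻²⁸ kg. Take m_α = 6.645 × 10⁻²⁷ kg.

At fixed v, p = mv so λ = h/(mv) ∝ 1/m.
λ_μ/λ_α = m_α/m_μ = 6.645 × 10⁻²⁷/1.884 × 10⁻²⁸ = 35.3.

λ_μ/λ_α = 35.3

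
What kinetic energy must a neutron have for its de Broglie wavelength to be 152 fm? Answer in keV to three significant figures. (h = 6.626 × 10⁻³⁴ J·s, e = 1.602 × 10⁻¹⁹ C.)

p = h/λ = 6.626 × 10⁻³⁴ / 1.520 × 10⁻¹³ = 4.359 × 10⁻²¹ kg·m/s.
KE = p²/(2m) = (4.359 × 10⁻²¹)² / (2 × 1.675 × 10⁻²⁷) = 5.672 × 10⁻¹⁵ J = 35.4 keV.

KE = 35.4 keV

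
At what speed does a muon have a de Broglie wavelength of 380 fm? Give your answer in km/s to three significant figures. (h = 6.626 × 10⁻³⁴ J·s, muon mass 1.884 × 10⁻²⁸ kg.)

v = 9260 km/s

p = h/λ = 6.626 × 10⁻³⁴ / 3.800 × 10⁻¹³ = 1.744 × 10⁻²¹ kg·m/s.
v = p/m = 1.744 × 10⁻²¹ / 1.884 × 10⁻²⁸ = 9.26 × 10⁶ m/s = 9260 km/s.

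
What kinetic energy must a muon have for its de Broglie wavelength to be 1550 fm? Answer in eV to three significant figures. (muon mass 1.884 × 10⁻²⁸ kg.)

KE = 3030 eV

p = h/λ = 6.626 × 10⁻³⁴ / 1.550 × 10⁻¹² = 4.275 × 10⁻²² kg·m/s.
KE = p²/(2m) = (4.275 × 10⁻²²)² / (2 × 1.884 × 10⁻²⁸) = 4.850 × 10⁻¹⁶ J = 3030 eV.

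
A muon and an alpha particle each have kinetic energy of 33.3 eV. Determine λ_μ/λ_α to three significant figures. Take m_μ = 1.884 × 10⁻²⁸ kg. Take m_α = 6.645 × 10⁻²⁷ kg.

λ_μ/λ_α = 5.94

At fixed KE, p = √(2mKE) so λ = h/p ∝ 1/√m.
λ_μ/λ_α = √(m_α/m_μ) = √(6.645 × 10⁻²⁷/1.884 × 10⁻²⁸) = √(35.27) = 5.94.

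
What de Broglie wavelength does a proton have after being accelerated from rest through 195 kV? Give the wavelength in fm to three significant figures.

λ = 64.8 fm

KE = eV = 1.602 × 10⁻¹⁹ × 1.950 × 10⁵ = 3.124 × 10⁻¹⁴ J.
p = √(2mKE) = √(2 × 1.673 × 10⁻²⁷ × 3.124 × 10⁻¹⁴) = 1.022 × 10⁻²⁰ kg·m/s.
λ = h/p = 6.626 × 10⁻³⁴ / 1.022 × 10⁻²⁰ = 6.48 × 10⁻¹⁴ m = 64.8 fm.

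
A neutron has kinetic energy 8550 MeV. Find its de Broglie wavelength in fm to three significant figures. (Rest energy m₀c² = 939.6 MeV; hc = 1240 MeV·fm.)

Total energy E = KE + m₀c² = 8550 + 939.6 = 9489.6 MeV.
(pc)² = E² − (m₀c²)² = (9489.6)² − (939.6)² = 8.917 × 10⁷ MeV², so pc = 9443 MeV.
λ = hc/(pc) = 1240 MeV·fm / 9443 MeV = 0.131 fm.

λ = 0.131 fm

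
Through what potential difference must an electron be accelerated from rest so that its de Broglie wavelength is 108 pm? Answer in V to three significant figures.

V = 129 V

p = h/λ = 6.626 × 10⁻³⁴ / 1.080 × 10⁻¹⁰ = 6.135 × 10⁻²⁴ kg·m/s.
KE = p²/(2m) = 2.066 × 10⁻¹⁷ J.
V = KE/e = 2.066 × 10⁻¹⁷ / (1.602 × 10⁻¹⁹) = 129 V.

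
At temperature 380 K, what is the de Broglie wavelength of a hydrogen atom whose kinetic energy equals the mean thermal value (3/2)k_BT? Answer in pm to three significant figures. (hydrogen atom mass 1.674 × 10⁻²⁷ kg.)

KE = (3/2)k_BT = 1.5 × 1.381 × 10⁻²³ × 380 = 7.872 × 10⁻²¹ J.
p = √(2mKE) = √(2 × 1.674 × 10⁻²⁷ × 7.872 × 10⁻²¹) = 5.134 × 10⁻²⁴ kg·m/s.
λ = h/p = 1.29 × 10⁻¹⁰ m = 129 pm.

λ = 129 pm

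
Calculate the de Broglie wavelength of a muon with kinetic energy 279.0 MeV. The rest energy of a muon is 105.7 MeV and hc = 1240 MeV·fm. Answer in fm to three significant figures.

λ = 3.35 fm

Total energy E = KE + m₀c² = 279.0 + 105.7 = 384.7 MeV.
(pc)² = E² − (m₀c²)² = (384.7)² − (105.7)² = 1.368 × 10⁵ MeV², so pc = 369.9 MeV.
λ = hc/(pc) = 1240 MeV·fm / 369.9 MeV = 3.35 fm.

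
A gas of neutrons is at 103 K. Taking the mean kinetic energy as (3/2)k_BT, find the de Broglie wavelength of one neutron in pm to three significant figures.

λ = 248 pm

KE = (3/2)k_BT = 1.5 × 1.381 × 10⁻²³ × 103 = 2.134 × 10⁻²¹ J.
p = √(2mKE) = √(2 × 1.675 × 10⁻²⁷ × 2.134 × 10⁻²¹) = 2.674 × 10⁻²⁴ kg·m/s.
λ = h/p = 2.48 × 10⁻¹⁰ m = 248 pm.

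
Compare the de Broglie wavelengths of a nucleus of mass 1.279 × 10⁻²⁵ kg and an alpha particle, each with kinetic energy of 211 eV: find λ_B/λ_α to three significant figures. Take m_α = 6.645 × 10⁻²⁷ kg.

At fixed KE, p = √(2mKE) so λ = h/p ∝ 1/√m.
λ_B/λ_α = √(m_α/m_B) = √(6.645 × 10⁻²⁷/1.279 × 10⁻²⁵) = √(0.05195) = 0.228.

λ_B/λ_α = 0.228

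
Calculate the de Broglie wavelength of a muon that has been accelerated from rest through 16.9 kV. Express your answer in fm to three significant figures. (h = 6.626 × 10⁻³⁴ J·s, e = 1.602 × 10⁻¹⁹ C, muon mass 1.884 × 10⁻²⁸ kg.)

KE = eV = 1.602 × 10⁻¹⁹ × 1.690 × 10⁴ = 2.707 × 10⁻¹⁵ J.
p = √(2mKE) = √(2 × 1.884 × 10⁻²⁸ × 2.707 × 10⁻¹⁵) = 1.010 × 10⁻²¹ kg·m/s.
λ = h/p = 6.626 × 10⁻³⁴ / 1.010 × 10⁻²¹ = 6.56 × 10⁻¹³ m = 656 fm.

λ = 656 fm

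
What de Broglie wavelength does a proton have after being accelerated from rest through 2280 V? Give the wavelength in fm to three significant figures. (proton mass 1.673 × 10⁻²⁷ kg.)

KE = eV = 1.602 × 10⁻¹⁹ × 2280 = 3.653 × 10⁻¹⁶ J.
p = √(2mKE) = √(2 × 1.673 × 10⁻²⁷ × 3.653 × 10⁻¹⁶) = 1.106 × 10⁻²¹ kg·m/s.
λ = h/p = 6.626 × 10⁻³⁴ / 1.106 × 10⁻²¹ = 5.99 × 10⁻¹³ m = 599 fm.

λ = 599 fm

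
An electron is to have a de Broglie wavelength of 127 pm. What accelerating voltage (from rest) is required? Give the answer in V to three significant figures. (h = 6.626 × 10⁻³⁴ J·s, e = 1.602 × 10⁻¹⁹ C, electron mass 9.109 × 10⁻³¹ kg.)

p = h/λ = 6.626 × 10⁻³⁴ / 1.270 × 10⁻¹⁰ = 5.217 × 10⁻²⁴ kg·m/s.
KE = p²/(2m) = 1.494 × 10⁻¹⁷ J.
V = KE/e = 1.494 × 10⁻¹⁷ / (1.602 × 10⁻¹⁹) = 93.3 V.

V = 93.3 V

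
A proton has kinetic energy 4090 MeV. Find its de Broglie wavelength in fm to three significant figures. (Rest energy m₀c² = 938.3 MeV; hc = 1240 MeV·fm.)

Total energy E = KE + m₀c² = 4090 + 938.3 = 5028.3 MeV.
(pc)² = E² − (m₀c²)² = (5028.3)² − (938.3)² = 2.440 × 10⁷ MeV², so pc = 4940 MeV.
λ = hc/(pc) = 1240 MeV·fm / 4940 MeV = 0.251 fm.

λ = 0.251 fm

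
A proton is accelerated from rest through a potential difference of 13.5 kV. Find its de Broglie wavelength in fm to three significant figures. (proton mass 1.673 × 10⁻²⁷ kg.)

λ = 246 fm

KE = eV = 1.602 × 10⁻¹⁹ × 1.350 × 10⁴ = 2.163 × 10⁻¹⁵ J.
p = √(2mKE) = √(2 × 1.673 × 10⁻²⁷ × 2.163 × 10⁻¹⁵) = 2.690 × 10⁻²¹ kg·m/s.
λ = h/p = 6.626 × 10⁻³⁴ / 2.690 × 10⁻²¹ = 2.46 × 10⁻¹³ m = 246 fm.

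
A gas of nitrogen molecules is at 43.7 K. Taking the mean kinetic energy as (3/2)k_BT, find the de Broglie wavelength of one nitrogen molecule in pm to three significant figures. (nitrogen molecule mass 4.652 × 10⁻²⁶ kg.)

λ = 72.2 pm

KE = (3/2)k_BT = 1.5 × 1.381 × 10⁻²³ × 43.7 = 9.052 × 10⁻²² J.
p = √(2mKE) = √(2 × 4.652 × 10⁻²⁶ × 9.052 × 10⁻²²) = 9.177 × 10⁻²⁴ kg·m/s.
λ = h/p = 7.22 × 10⁻¹¹ m = 72.2 pm.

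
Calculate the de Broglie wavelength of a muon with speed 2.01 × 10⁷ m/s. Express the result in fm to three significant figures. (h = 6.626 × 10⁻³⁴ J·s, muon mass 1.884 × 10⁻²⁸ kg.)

p = mv = 1.884 × 10⁻²⁸ × 2.01 × 10⁷ = 3.787 × 10⁻²¹ kg·m/s.
λ = h/p = 6.626 × 10⁻³⁴ / 3.787 × 10⁻²¹ = 1.75 × 10⁻¹³ m = 175 fm.

λ = 175 fm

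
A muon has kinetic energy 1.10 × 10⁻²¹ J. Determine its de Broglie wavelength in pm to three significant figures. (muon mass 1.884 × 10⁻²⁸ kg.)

p = √(2mKE) = √(2 × 1.884 × 10⁻²⁸ × 1.100 × 10⁻²¹) = 6.438 × 10⁻²⁵ kg·m/s.
λ = h/p = 6.626 × 10⁻³⁴ / 6.438 × 10⁻²⁵ = 1.03 × 10⁻⁹ m = 1030 pm.

λ = 1030 pm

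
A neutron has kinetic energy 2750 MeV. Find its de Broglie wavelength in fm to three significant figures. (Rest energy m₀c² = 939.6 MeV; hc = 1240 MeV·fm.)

Total energy E = KE + m₀c² = 2750 + 939.6 = 3689.6 MeV.
(pc)² = E² − (m₀c²)² = (3689.6)² − (939.6)² = 1.273 × 10⁷ MeV², so pc = 3568 MeV.
λ = hc/(pc) = 1240 MeV·fm / 3568 MeV = 0.348 fm.

λ = 0.348 fm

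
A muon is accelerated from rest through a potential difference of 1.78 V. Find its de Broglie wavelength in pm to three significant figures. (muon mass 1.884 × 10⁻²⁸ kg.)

λ = 63.9 pm

KE = eV = 1.602 × 10⁻¹⁹ × 1.780 = 2.852 × 10⁻¹⁹ J.
p = √(2mKE) = √(2 × 1.884 × 10⁻²⁸ × 2.852 × 10⁻¹⁹) = 1.037 × 10⁻²³ kg·m/s.
λ = h/p = 6.626 × 10⁻³⁴ / 1.037 × 10⁻²³ = 6.39 × 10⁻¹¹ m = 63.9 pm.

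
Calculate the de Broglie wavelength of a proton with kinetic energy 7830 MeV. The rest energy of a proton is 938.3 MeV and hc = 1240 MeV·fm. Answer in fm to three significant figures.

λ = 0.142 fm

Total energy E = KE + m₀c² = 7830 + 938.3 = 8768.3 MeV.
(pc)² = E² − (m₀c²)² = (8768.3)² − (938.3)² = 7.600 × 10⁷ MeV², so pc = 8718 MeV.
λ = hc/(pc) = 1240 MeV·fm / 8718 MeV = 0.142 fm.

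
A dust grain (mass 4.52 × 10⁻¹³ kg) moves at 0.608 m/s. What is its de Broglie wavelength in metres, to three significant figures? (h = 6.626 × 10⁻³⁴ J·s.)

p = mv = 4.52 × 10⁻¹³ × 0.608 = 2.748 × 10⁻¹³ kg·m/s.
λ = h/p = 6.626 × 10⁻³⁴ / 2.748 × 10⁻¹³ = 2.41 × 10⁻²¹ m.

λ = 2.41 × 10⁻²¹ m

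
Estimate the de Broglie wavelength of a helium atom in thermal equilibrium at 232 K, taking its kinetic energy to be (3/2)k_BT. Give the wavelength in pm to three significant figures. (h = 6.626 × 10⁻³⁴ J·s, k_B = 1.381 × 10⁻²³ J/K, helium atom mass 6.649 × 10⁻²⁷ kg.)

KE = (3/2)k_BT = 1.5 × 1.381 × 10⁻²³ × 232 = 4.806 × 10⁻²¹ J.
p = √(2mKE) = √(2 × 6.649 × 10⁻²⁷ × 4.806 × 10⁻²¹) = 7.994 × 10⁻²⁴ kg·m/s.
λ = h/p = 8.29 × 10⁻¹¹ m = 82.9 pm.

λ = 82.9 pm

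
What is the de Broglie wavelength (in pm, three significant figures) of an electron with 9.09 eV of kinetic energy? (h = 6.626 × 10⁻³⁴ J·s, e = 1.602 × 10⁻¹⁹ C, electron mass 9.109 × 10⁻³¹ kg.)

KE = 9.09 eV = 1.456 × 10⁻¹⁸ J.
p = √(2mKE) = √(2 × 9.109 × 10⁻³¹ × 1.456 × 10⁻¹⁸) = 1.629 × 10⁻²⁴ kg·m/s.
λ = h/p = 6.626 × 10⁻³⁴ / 1.629 × 10⁻²⁴ = 4.07 × 10⁻¹⁰ m = 407 pm.

λ = 407 pm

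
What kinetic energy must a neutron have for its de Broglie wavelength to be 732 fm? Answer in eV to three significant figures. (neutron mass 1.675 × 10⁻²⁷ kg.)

KE = 1530 eV

p = h/λ = 6.626 × 10⁻³⁴ / 7.320 × 10⁻¹³ = 9.052 × 10⁻²² kg·m/s.
KE = p²/(2m) = (9.052 × 10⁻²²)² / (2 × 1.675 × 10⁻²⁷) = 2.446 × 10⁻¹⁶ J = 1530 eV.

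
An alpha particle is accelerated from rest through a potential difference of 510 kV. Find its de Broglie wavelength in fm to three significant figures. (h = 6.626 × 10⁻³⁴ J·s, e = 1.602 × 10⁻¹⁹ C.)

KE = 2eV = 2 × 1.602 × 10⁻¹⁹ × 5.100 × 10⁵ = 1.634 × 10⁻¹³ J.
p = √(2mKE) = √(2 × 6.645 × 10⁻²⁷ × 1.634 × 10⁻¹³) = 4.660 × 10⁻²⁰ kg·m/s.
λ = h/p = 6.626 × 10⁻³⁴ / 4.660 × 10⁻²⁰ = 1.42 × 10⁻¹⁴ m = 14.2 fm.

λ = 14.2 fm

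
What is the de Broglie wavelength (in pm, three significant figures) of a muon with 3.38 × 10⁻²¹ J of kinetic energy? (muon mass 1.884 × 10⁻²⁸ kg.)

p = √(2mKE) = √(2 × 1.884 × 10⁻²⁸ × 3.380 × 10⁻²¹) = 1.129 × 10⁻²⁴ kg·m/s.
λ = h/p = 6.626 × 10⁻³⁴ / 1.129 × 10⁻²⁴ = 5.87 × 10⁻¹⁰ m = 587 pm.

λ = 587 pm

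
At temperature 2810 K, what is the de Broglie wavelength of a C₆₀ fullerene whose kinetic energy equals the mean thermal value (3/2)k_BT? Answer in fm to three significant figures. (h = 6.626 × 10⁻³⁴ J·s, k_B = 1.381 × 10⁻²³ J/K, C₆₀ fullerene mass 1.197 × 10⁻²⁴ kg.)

λ = 1770 fm

KE = (3/2)k_BT = 1.5 × 1.381 × 10⁻²³ × 2810 = 5.821 × 10⁻²⁰ J.
p = √(2mKE) = √(2 × 1.197 × 10⁻²⁴ × 5.821 × 10⁻²⁰) = 3.733 × 10⁻²² kg·m/s.
λ = h/p = 1.77 × 10⁻¹² m = 1770 fm.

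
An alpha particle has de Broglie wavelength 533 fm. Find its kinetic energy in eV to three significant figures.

p = h/λ = 6.626 × 10⁻³⁴ / 5.330 × 10⁻¹³ = 1.243 × 10⁻²¹ kg·m/s.
KE = p²/(2m) = (1.243 × 10⁻²¹)² / (2 × 6.645 × 10⁻²⁷) = 1.163 × 10⁻¹⁶ J = 726 eV.

KE = 726 eV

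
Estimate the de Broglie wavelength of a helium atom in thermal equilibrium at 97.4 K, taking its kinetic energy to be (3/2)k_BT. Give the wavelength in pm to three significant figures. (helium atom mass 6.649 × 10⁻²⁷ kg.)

KE = (3/2)k_BT = 1.5 × 1.381 × 10⁻²³ × 97.4 = 2.018 × 10⁻²¹ J.
p = √(2mKE) = √(2 × 6.649 × 10⁻²⁷ × 2.018 × 10⁻²¹) = 5.180 × 10⁻²⁴ kg·m/s.
λ = h/p = 1.28 × 10⁻¹⁰ m = 128 pm.

λ = 128 pm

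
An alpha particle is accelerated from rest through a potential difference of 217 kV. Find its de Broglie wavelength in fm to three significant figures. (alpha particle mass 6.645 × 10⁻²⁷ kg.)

KE = 2eV = 2 × 1.602 × 10⁻¹⁹ × 2.170 × 10⁵ = 6.953 × 10⁻¹⁴ J.
p = √(2mKE) = √(2 × 6.645 × 10⁻²⁷ × 6.953 × 10⁻¹⁴) = 3.040 × 10⁻²⁰ kg·m/s.
λ = h/p = 6.626 × 10⁻³⁴ / 3.040 × 10⁻²⁰ = 2.18 × 10⁻¹⁴ m = 21.8 fm.

λ = 21.8 fm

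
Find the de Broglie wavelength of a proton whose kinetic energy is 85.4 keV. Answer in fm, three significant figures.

KE = 85.4 keV = 1.368 × 10⁻¹⁴ J.
p = √(2mKE) = √(2 × 1.673 × 10⁻²⁷ × 1.368 × 10⁻¹⁴) = 6.766 × 10⁻²¹ kg·m/s.
λ = h/p = 6.626 × 10⁻³⁴ / 6.766 × 10⁻²¹ = 9.79 × 10⁻¹⁴ m = 97.9 fm.

λ = 97.9 fm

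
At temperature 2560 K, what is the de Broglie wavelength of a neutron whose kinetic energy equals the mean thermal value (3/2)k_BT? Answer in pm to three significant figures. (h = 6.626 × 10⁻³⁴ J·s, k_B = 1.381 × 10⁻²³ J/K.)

KE = (3/2)k_BT = 1.5 × 1.381 × 10⁻²³ × 2560 = 5.303 × 10⁻²⁰ J.
p = √(2mKE) = √(2 × 1.675 × 10⁻²⁷ × 5.303 × 10⁻²⁰) = 1.333 × 10⁻²³ kg·m/s.
λ = h/p = 4.97 × 10⁻¹¹ m = 49.7 pm.

λ = 49.7 pm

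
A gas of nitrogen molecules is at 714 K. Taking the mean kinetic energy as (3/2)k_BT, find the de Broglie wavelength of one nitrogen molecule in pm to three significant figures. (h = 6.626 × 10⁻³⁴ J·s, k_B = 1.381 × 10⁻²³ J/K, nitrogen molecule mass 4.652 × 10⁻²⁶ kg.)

λ = 17.9 pm

KE = (3/2)k_BT = 1.5 × 1.381 × 10⁻²³ × 714 = 1.479 × 10⁻²⁰ J.
p = √(2mKE) = √(2 × 4.652 × 10⁻²⁶ × 1.479 × 10⁻²⁰) = 3.710 × 10⁻²³ kg·m/s.
λ = h/p = 1.79 × 10⁻¹¹ m = 17.9 pm.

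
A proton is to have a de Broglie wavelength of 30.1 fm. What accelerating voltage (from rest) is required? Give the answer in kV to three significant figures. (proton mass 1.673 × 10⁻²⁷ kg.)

p = h/λ = 6.626 × 10⁻³⁴ / 3.010 × 10⁻¹⁴ = 2.201 × 10⁻²⁰ kg·m/s.
KE = p²/(2m) = 1.448 × 10⁻¹³ J.
V = KE/e = 1.448 × 10⁻¹³ / (1.602 × 10⁻¹⁹) = 904 kV.

V = 904 kV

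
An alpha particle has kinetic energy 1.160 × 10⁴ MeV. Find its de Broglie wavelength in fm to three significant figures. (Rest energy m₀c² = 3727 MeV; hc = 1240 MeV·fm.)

λ = 0.0834 fm

Total energy E = KE + m₀c² = 1.160 × 10⁴ + 3727 = 15327 MeV.
(pc)² = E² − (m₀c²)² = (15327)² − (3727)² = 2.210 × 10⁸ MeV², so pc = 1.487 × 10⁴ MeV.
λ = hc/(pc) = 1240 MeV·fm / 1.487 × 10⁴ MeV = 0.0834 fm.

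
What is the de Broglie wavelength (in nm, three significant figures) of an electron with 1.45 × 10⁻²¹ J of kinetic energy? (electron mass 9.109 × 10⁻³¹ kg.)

λ = 12.9 nm

p = √(2mKE) = √(2 × 9.109 × 10⁻³¹ × 1.450 × 10⁻²¹) = 5.140 × 10⁻²⁶ kg·m/s.
λ = h/p = 6.626 × 10⁻³⁴ / 5.140 × 10⁻²⁶ = 1.29 × 10⁻⁸ m = 12.9 nm.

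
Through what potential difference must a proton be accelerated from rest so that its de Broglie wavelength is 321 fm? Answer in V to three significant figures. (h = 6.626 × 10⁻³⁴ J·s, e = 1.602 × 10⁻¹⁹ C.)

V = 7950 V

p = h/λ = 6.626 × 10⁻³⁴ / 3.210 × 10⁻¹³ = 2.064 × 10⁻²¹ kg·m/s.
KE = p²/(2m) = 1.273 × 10⁻¹⁵ J.
V = KE/e = 1.273 × 10⁻¹⁵ / (1.602 × 10⁻¹⁹) = 7950 V.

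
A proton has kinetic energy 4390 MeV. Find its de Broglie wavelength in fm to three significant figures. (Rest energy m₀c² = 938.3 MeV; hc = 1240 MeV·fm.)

λ = 0.236 fm

Total energy E = KE + m₀c² = 4390 + 938.3 = 5328.3 MeV.
(pc)² = E² − (m₀c²)² = (5328.3)² − (938.3)² = 2.751 × 10⁷ MeV², so pc = 5245 MeV.
λ = hc/(pc) = 1240 MeV·fm / 5245 MeV = 0.236 fm.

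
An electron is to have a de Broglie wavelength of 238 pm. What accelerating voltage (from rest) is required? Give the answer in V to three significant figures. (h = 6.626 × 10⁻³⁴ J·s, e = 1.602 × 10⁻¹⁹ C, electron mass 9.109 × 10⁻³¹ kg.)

V = 26.6 V

p = h/λ = 6.626 × 10⁻³⁴ / 2.380 × 10⁻¹⁰ = 2.784 × 10⁻²⁴ kg·m/s.
KE = p²/(2m) = 4.254 × 10⁻¹⁸ J.
V = KE/e = 4.254 × 10⁻¹⁸ / (1.602 × 10⁻¹⁹) = 26.6 V.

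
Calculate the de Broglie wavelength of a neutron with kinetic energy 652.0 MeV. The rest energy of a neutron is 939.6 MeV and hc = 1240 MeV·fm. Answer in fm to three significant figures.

Total energy E = KE + m₀c² = 652.0 + 939.6 = 1591.6 MeV.
(pc)² = E² − (m₀c²)² = (1591.6)² − (939.6)² = 1.650 × 10⁶ MeV², so pc = 1285 MeV.
λ = hc/(pc) = 1240 MeV·fm / 1285 MeV = 0.965 fm.

λ = 0.965 fm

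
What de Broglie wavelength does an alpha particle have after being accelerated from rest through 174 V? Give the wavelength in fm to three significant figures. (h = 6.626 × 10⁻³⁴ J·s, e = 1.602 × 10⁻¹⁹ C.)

KE = 2eV = 2 × 1.602 × 10⁻¹⁹ × 174.0 = 5.575 × 10⁻¹⁷ J.
p = √(2mKE) = √(2 × 6.645 × 10⁻²⁷ × 5.575 × 10⁻¹⁷) = 8.608 × 10⁻²² kg·m/s.
λ = h/p = 6.626 × 10⁻³⁴ / 8.608 × 10⁻²² = 7.70 × 10⁻¹³ m = 770 fm.

λ = 770 fm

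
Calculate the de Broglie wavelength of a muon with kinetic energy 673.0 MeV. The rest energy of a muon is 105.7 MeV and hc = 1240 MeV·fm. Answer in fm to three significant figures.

Total energy E = KE + m₀c² = 673.0 + 105.7 = 778.7 MeV.
(pc)² = E² − (m₀c²)² = (778.7)² − (105.7)² = 5.952 × 10⁵ MeV², so pc = 771.5 MeV.
λ = hc/(pc) = 1240 MeV·fm / 771.5 MeV = 1.61 fm.

λ = 1.61 fm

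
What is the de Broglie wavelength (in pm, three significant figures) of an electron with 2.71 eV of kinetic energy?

KE = 2.71 eV = 4.341 × 10⁻¹⁹ J.
p = √(2mKE) = √(2 × 9.109 × 10⁻³¹ × 4.341 × 10⁻¹⁹) = 8.893 × 10⁻²⁵ kg·m/s.
λ = h/p = 6.626 × 10⁻³⁴ / 8.893 × 10⁻²⁵ = 7.45 × 10⁻¹⁰ m = 745 pm.

λ = 745 pm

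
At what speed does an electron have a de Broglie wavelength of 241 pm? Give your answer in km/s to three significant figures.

p = h/λ = 6.626 × 10⁻³⁴ / 2.410 × 10⁻¹⁰ = 2.749 × 10⁻²⁴ kg·m/s.
v = p/m = 2.749 × 10⁻²⁴ / 9.109 × 10⁻³¹ = 3.02 × 10⁶ m/s = 3020 km/s.

v = 3020 km/s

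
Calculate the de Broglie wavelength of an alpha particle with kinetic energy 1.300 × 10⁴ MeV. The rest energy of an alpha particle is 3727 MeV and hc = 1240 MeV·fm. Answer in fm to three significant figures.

λ = 0.0760 fm

Total energy E = KE + m₀c² = 1.300 × 10⁴ + 3727 = 16727 MeV.
(pc)² = E² − (m₀c²)² = (16727)² − (3727)² = 2.659 × 10⁸ MeV², so pc = 1.631 × 10⁴ MeV.
λ = hc/(pc) = 1240 MeV·fm / 1.631 × 10⁴ MeV = 0.0760 fm.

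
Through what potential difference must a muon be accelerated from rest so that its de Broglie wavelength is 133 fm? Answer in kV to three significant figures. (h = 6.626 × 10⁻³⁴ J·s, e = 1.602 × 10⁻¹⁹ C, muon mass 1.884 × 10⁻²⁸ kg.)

V = 411 kV

p = h/λ = 6.626 × 10⁻³⁴ / 1.330 × 10⁻¹³ = 4.982 × 10⁻²¹ kg·m/s.
KE = p²/(2m) = 6.587 × 10⁻¹⁴ J.
V = KE/e = 6.587 × 10⁻¹⁴ / (1.602 × 10⁻¹⁹) = 411 kV.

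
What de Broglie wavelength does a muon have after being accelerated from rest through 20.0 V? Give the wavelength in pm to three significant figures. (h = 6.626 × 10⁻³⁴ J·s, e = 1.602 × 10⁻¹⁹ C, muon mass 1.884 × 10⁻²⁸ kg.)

λ = 19.1 pm

KE = eV = 1.602 × 10⁻¹⁹ × 20.00 = 3.204 × 10⁻¹⁸ J.
p = √(2mKE) = √(2 × 1.884 × 10⁻²⁸ × 3.204 × 10⁻¹⁸) = 3.475 × 10⁻²³ kg·m/s.
λ = h/p = 6.626 × 10⁻³⁴ / 3.475 × 10⁻²³ = 1.91 × 10⁻¹¹ m = 19.1 pm.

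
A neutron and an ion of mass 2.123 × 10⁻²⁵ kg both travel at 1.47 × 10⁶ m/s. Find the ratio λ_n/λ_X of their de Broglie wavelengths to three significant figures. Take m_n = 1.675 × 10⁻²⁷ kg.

λ_n/λ_X = 127

At fixed v, p = mv so λ = h/(mv) ∝ 1/m.
λ_n/λ_X = m_X/m_n = 2.123 × 10⁻²⁵/1.675 × 10⁻²⁷ = 127.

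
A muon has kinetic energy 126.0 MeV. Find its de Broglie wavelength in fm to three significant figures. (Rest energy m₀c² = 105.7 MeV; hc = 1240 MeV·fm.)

λ = 6.01 fm

Total energy E = KE + m₀c² = 126.0 + 105.7 = 231.7 MeV.
(pc)² = E² − (m₀c²)² = (231.7)² − (105.7)² = 4.251 × 10⁴ MeV², so pc = 206.2 MeV.
λ = hc/(pc) = 1240 MeV·fm / 206.2 MeV = 6.01 fm.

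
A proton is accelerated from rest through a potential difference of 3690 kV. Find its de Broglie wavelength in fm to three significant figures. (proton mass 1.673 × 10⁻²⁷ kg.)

KE = eV = 1.602 × 10⁻¹⁹ × 3.690 × 10⁶ = 5.911 × 10⁻¹³ J.
p = √(2mKE) = √(2 × 1.673 × 10⁻²⁷ × 5.911 × 10⁻¹³) = 4.447 × 10⁻²⁰ kg·m/s.
λ = h/p = 6.626 × 10⁻³⁴ / 4.447 × 10⁻²⁰ = 1.49 × 10⁻¹⁴ m = 14.9 fm.

λ = 14.9 fm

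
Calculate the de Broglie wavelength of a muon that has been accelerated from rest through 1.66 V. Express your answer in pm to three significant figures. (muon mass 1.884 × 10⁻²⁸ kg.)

λ = 66.2 pm

KE = eV = 1.602 × 10⁻¹⁹ × 1.660 = 2.659 × 10⁻¹⁹ J.
p = √(2mKE) = √(2 × 1.884 × 10⁻²⁸ × 2.659 × 10⁻¹⁹) = 1.001 × 10⁻²³ kg·m/s.
λ = h/p = 6.626 × 10⁻³⁴ / 1.001 × 10⁻²³ = 6.62 × 10⁻¹¹ m = 66.2 pm.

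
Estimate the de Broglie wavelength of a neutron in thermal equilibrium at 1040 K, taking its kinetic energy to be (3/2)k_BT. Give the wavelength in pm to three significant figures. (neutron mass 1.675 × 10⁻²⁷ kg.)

λ = 78.0 pm

KE = (3/2)k_BT = 1.5 × 1.381 × 10⁻²³ × 1040 = 2.154 × 10⁻²⁰ J.
p = √(2mKE) = √(2 × 1.675 × 10⁻²⁷ × 2.154 × 10⁻²⁰) = 8.495 × 10⁻²⁴ kg·m/s.
λ = h/p = 7.80 × 10⁻¹¹ m = 78.0 pm.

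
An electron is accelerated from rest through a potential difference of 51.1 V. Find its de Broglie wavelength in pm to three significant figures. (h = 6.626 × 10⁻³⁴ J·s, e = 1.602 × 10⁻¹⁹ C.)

λ = 172 pm

KE = eV = 1.602 × 10⁻¹⁹ × 51.10 = 8.186 × 10⁻¹⁸ J.
p = √(2mKE) = √(2 × 9.109 × 10⁻³¹ × 8.186 × 10⁻¹⁸) = 3.862 × 10⁻²⁴ kg·m/s.
λ = h/p = 6.626 × 10⁻³⁴ / 3.862 × 10⁻²⁴ = 1.72 × 10⁻¹⁰ m = 172 pm.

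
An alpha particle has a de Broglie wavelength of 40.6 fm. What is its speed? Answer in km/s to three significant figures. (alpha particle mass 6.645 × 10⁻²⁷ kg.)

v = 2460 km/s

p = h/λ = 6.626 × 10⁻³⁴ / 4.060 × 10⁻¹⁴ = 1.632 × 10⁻²⁰ kg·m/s.
v = p/m = 1.632 × 10⁻²⁰ / 6.645 × 10⁻²⁷ = 2.46 × 10⁶ m/s = 2460 km/s.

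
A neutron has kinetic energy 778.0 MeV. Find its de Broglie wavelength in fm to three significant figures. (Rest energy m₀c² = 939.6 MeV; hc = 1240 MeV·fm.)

Total energy E = KE + m₀c² = 778.0 + 939.6 = 1717.6 MeV.
(pc)² = E² − (m₀c²)² = (1717.6)² − (939.6)² = 2.067 × 10⁶ MeV², so pc = 1438 MeV.
λ = hc/(pc) = 1240 MeV·fm / 1438 MeV = 0.862 fm.

λ = 0.862 fm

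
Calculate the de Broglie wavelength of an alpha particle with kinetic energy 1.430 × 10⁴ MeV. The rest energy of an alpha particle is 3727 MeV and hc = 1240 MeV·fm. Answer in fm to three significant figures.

λ = 0.0703 fm

Total energy E = KE + m₀c² = 1.430 × 10⁴ + 3727 = 18027 MeV.
(pc)² = E² − (m₀c²)² = (18027)² − (3727)² = 3.111 × 10⁸ MeV², so pc = 1.764 × 10⁴ MeV.
λ = hc/(pc) = 1240 MeV·fm / 1.764 × 10⁴ MeV = 0.0703 fm.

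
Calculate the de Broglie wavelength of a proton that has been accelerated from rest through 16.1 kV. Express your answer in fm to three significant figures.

λ = 226 fm

KE = eV = 1.602 × 10⁻¹⁹ × 1.610 × 10⁴ = 2.579 × 10⁻¹⁵ J.
p = √(2mKE) = √(2 × 1.673 × 10⁻²⁷ × 2.579 × 10⁻¹⁵) = 2.938 × 10⁻²¹ kg·m/s.
λ = h/p = 6.626 × 10⁻³⁴ / 2.938 × 10⁻²¹ = 2.26 × 10⁻¹³ m = 226 fm.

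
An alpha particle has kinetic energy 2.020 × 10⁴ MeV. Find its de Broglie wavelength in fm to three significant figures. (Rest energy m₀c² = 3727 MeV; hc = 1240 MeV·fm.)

λ = 0.0525 fm

Total energy E = KE + m₀c² = 2.020 × 10⁴ + 3727 = 23927 MeV.
(pc)² = E² − (m₀c²)² = (23927)² − (3727)² = 5.586 × 10⁸ MeV², so pc = 2.363 × 10⁴ MeV.
λ = hc/(pc) = 1240 MeV·fm / 2.363 × 10⁴ MeV = 0.0525 fm.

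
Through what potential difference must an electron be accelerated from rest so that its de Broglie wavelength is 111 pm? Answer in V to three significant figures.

V = 122 V

p = h/λ = 6.626 × 10⁻³⁴ / 1.110 × 10⁻¹⁰ = 5.969 × 10⁻²⁴ kg·m/s.
KE = p²/(2m) = 1.956 × 10⁻¹⁷ J.
V = KE/e = 1.956 × 10⁻¹⁷ / (1.602 × 10⁻¹⁹) = 122 V.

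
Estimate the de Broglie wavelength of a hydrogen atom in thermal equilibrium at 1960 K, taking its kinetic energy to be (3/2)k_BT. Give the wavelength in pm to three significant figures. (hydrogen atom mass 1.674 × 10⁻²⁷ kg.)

KE = (3/2)k_BT = 1.5 × 1.381 × 10⁻²³ × 1960 = 4.060 × 10⁻²⁰ J.
p = √(2mKE) = √(2 × 1.674 × 10⁻²⁷ × 4.060 × 10⁻²⁰) = 1.166 × 10⁻²³ kg·m/s.
λ = h/p = 5.68 × 10⁻¹¹ m = 56.8 pm.

λ = 56.8 pm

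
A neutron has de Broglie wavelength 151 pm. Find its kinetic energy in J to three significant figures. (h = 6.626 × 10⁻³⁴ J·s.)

KE = 5.75 × 10⁻²¹ J

p = h/λ = 6.626 × 10⁻³⁴ / 1.510 × 10⁻¹⁰ = 4.388 × 10⁻²⁴ kg·m/s.
KE = p²/(2m) = (4.388 × 10⁻²⁴)² / (2 × 1.675 × 10⁻²⁷) = 5.748 × 10⁻²¹ J = 5.75 × 10⁻²¹ J.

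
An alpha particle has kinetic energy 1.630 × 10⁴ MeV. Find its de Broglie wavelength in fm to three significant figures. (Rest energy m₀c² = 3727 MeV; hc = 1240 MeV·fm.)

Total energy E = KE + m₀c² = 1.630 × 10⁴ + 3727 = 20027 MeV.
(pc)² = E² − (m₀c²)² = (20027)² − (3727)² = 3.872 × 10⁸ MeV², so pc = 1.968 × 10⁴ MeV.
λ = hc/(pc) = 1240 MeV·fm / 1.968 × 10⁴ MeV = 0.0630 fm.

λ = 0.0630 fm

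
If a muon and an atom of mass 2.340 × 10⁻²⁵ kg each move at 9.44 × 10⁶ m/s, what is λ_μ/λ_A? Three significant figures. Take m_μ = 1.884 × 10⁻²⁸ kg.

λ_μ/λ_A = 1240

At fixed v, p = mv so λ = h/(mv) ∝ 1/m.
λ_μ/λ_A = m_A/m_μ = 2.340 × 10⁻²⁵/1.884 × 10⁻²⁸ = 1240.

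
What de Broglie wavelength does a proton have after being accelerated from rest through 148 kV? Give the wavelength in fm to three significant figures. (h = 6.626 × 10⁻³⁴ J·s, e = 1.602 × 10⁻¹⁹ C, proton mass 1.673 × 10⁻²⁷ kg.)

KE = eV = 1.602 × 10⁻¹⁹ × 1.480 × 10⁵ = 2.371 × 10⁻¹⁴ J.
p = √(2mKE) = √(2 × 1.673 × 10⁻²⁷ × 2.371 × 10⁻¹⁴) = 8.907 × 10⁻²¹ kg·m/s.
λ = h/p = 6.626 × 10⁻³⁴ / 8.907 × 10⁻²¹ = 7.44 × 10⁻¹⁴ m = 74.4 fm.

λ = 74.4 fm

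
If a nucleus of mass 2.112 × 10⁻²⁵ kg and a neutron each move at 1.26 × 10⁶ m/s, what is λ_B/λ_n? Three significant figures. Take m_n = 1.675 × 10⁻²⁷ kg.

λ_B/λ_n = 7.93 × 10⁻³

At fixed v, p = mv so λ = h/(mv) ∝ 1/m.
λ_B/λ_n = m_n/m_B = 1.675 × 10⁻²⁷/2.112 × 10⁻²⁵ = 7.93 × 10⁻³.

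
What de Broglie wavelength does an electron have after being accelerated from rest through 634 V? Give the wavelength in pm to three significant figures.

KE = eV = 1.602 × 10⁻¹⁹ × 634.0 = 1.016 × 10⁻¹⁶ J.
p = √(2mKE) = √(2 × 9.109 × 10⁻³¹ × 1.016 × 10⁻¹⁶) = 1.360 × 10⁻²³ kg·m/s.
λ = h/p = 6.626 × 10⁻³⁴ / 1.360 × 10⁻²³ = 4.87 × 10⁻¹¹ m = 48.7 pm.

λ = 48.7 pm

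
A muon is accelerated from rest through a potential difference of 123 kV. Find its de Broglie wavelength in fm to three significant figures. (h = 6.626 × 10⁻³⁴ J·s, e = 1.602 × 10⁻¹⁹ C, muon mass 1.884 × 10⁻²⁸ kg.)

λ = 243 fm

KE = eV = 1.602 × 10⁻¹⁹ × 1.230 × 10⁵ = 1.970 × 10⁻¹⁴ J.
p = √(2mKE) = √(2 × 1.884 × 10⁻²⁸ × 1.970 × 10⁻¹⁴) = 2.725 × 10⁻²¹ kg·m/s.
λ = h/p = 6.626 × 10⁻³⁴ / 2.725 × 10⁻²¹ = 2.43 × 10⁻¹³ m = 243 fm.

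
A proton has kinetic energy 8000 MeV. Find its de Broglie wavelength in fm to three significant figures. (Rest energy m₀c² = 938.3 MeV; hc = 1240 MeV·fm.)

λ = 0.139 fm

Total energy E = KE + m₀c² = 8000 + 938.3 = 8938.3 MeV.
(pc)² = E² − (m₀c²)² = (8938.3)² − (938.3)² = 7.901 × 10⁷ MeV², so pc = 8889 MeV.
λ = hc/(pc) = 1240 MeV·fm / 8889 MeV = 0.139 fm.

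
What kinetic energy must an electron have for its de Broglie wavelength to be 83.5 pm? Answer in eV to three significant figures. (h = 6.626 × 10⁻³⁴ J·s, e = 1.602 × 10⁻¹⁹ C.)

p = h/λ = 6.626 × 10⁻³⁴ / 8.350 × 10⁻¹¹ = 7.935 × 10⁻²⁴ kg·m/s.
KE = p²/(2m) = (7.935 × 10⁻²⁴)² / (2 × 9.109 × 10⁻³¹) = 3.456 × 10⁻¹⁷ J = 216 eV.

KE = 216 eV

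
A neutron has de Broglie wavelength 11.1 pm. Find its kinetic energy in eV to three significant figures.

KE = 6.64 eV

p = h/λ = 6.626 × 10⁻³⁴ / 1.110 × 10⁻¹¹ = 5.969 × 10⁻²³ kg·m/s.
KE = p²/(2m) = (5.969 × 10⁻²³)² / (2 × 1.675 × 10⁻²⁷) = 1.064 × 10⁻¹⁸ J = 6.64 eV.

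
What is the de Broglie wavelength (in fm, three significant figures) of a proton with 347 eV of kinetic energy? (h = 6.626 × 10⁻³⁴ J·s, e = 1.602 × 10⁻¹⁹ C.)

λ = 1540 fm

KE = 347 eV = 5.559 × 10⁻¹⁷ J.
p = √(2mKE) = √(2 × 1.673 × 10⁻²⁷ × 5.559 × 10⁻¹⁷) = 4.313 × 10⁻²² kg·m/s.
λ = h/p = 6.626 × 10⁻³⁴ / 4.313 × 10⁻²² = 1.54 × 10⁻¹² m = 1540 fm.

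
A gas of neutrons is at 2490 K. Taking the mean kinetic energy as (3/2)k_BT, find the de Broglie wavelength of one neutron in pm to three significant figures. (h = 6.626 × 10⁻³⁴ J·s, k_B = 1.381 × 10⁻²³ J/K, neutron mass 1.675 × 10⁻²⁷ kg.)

KE = (3/2)k_BT = 1.5 × 1.381 × 10⁻²³ × 2490 = 5.158 × 10⁻²⁰ J.
p = √(2mKE) = √(2 × 1.675 × 10⁻²⁷ × 5.158 × 10⁻²⁰) = 1.315 × 10⁻²³ kg·m/s.
λ = h/p = 5.04 × 10⁻¹¹ m = 50.4 pm.

λ = 50.4 pm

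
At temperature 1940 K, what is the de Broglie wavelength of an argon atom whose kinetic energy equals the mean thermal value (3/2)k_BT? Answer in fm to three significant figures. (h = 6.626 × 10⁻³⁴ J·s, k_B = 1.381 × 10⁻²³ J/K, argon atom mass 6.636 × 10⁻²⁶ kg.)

λ = 9070 fm

KE = (3/2)k_BT = 1.5 × 1.381 × 10⁻²³ × 1940 = 4.019 × 10⁻²⁰ J.
p = √(2mKE) = √(2 × 6.636 × 10⁻²⁶ × 4.019 × 10⁻²⁰) = 7.303 × 10⁻²³ kg·m/s.
λ = h/p = 9.07 × 10⁻¹² m = 9070 fm.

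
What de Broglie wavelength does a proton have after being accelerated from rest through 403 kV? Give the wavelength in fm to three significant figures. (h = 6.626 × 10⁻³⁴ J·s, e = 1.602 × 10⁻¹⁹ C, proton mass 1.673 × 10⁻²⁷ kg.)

λ = 45.1 fm

KE = eV = 1.602 × 10⁻¹⁹ × 4.030 × 10⁵ = 6.456 × 10⁻¹⁴ J.
p = √(2mKE) = √(2 × 1.673 × 10⁻²⁷ × 6.456 × 10⁻¹⁴) = 1.470 × 10⁻²⁰ kg·m/s.
λ = h/p = 6.626 × 10⁻³⁴ / 1.470 × 10⁻²⁰ = 4.51 × 10⁻¹⁴ m = 45.1 fm.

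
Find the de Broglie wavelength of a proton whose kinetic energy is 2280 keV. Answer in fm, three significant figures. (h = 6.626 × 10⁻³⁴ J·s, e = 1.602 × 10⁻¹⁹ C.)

KE = 2280 keV = 3.653 × 10⁻¹³ J.
p = √(2mKE) = √(2 × 1.673 × 10⁻²⁷ × 3.653 × 10⁻¹³) = 3.496 × 10⁻²⁰ kg·m/s.
λ = h/p = 6.626 × 10⁻³⁴ / 3.496 × 10⁻²⁰ = 1.90 × 10⁻¹⁴ m = 19.0 fm.

λ = 19.0 fm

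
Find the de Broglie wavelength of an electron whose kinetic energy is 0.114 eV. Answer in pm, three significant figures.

KE = 0.114 eV = 1.826 × 10⁻²⁰ J.
p = √(2mKE) = √(2 × 9.109 × 10⁻³¹ × 1.826 × 10⁻²⁰) = 1.824 × 10⁻²⁵ kg·m/s.
λ = h/p = 6.626 × 10⁻³⁴ / 1.824 × 10⁻²⁵ = 3.63 × 10⁻⁹ m = 3630 pm.

λ = 3630 pm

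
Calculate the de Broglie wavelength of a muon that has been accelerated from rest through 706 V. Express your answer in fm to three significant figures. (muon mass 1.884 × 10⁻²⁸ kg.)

KE = eV = 1.602 × 10⁻¹⁹ × 706.0 = 1.131 × 10⁻¹⁶ J.
p = √(2mKE) = √(2 × 1.884 × 10⁻²⁸ × 1.131 × 10⁻¹⁶) = 2.064 × 10⁻²² kg·m/s.
λ = h/p = 6.626 × 10⁻³⁴ / 2.064 × 10⁻²² = 3.21 × 10⁻¹² m = 3210 fm.

λ = 3210 fm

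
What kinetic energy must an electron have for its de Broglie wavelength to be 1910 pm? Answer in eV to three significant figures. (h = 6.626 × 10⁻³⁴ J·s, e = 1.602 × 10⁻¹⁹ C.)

p = h/λ = 6.626 × 10⁻³⁴ / 1.910 × 10⁻⁹ = 3.469 × 10⁻²⁵ kg·m/s.
KE = p²/(2m) = (3.469 × 10⁻²⁵)² / (2 × 9.109 × 10⁻³¹) = 6.606 × 10⁻²⁰ J = 0.412 eV.

KE = 0.412 eV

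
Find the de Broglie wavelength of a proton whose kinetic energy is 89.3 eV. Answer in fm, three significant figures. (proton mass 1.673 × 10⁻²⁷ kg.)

λ = 3030 fm

KE = 89.3 eV = 1.431 × 10⁻¹⁷ J.
p = √(2mKE) = √(2 × 1.673 × 10⁻²⁷ × 1.431 × 10⁻¹⁷) = 2.188 × 10⁻²² kg·m/s.
λ = h/p = 6.626 × 10⁻³⁴ / 2.188 × 10⁻²² = 3.03 × 10⁻¹² m = 3030 fm.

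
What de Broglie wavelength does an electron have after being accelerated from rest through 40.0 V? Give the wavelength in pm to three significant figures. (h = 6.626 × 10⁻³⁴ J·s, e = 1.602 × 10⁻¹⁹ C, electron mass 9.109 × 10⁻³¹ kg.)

KE = eV = 1.602 × 10⁻¹⁹ × 40.00 = 6.408 × 10⁻¹⁸ J.
p = √(2mKE) = √(2 × 9.109 × 10⁻³¹ × 6.408 × 10⁻¹⁸) = 3.417 × 10⁻²⁴ kg·m/s.
λ = h/p = 6.626 × 10⁻³⁴ / 3.417 × 10⁻²⁴ = 1.94 × 10⁻¹⁰ m = 194 pm.

λ = 194 pm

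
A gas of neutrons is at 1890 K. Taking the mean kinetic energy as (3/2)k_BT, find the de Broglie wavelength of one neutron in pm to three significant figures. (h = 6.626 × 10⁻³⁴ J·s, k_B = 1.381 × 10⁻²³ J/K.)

KE = (3/2)k_BT = 1.5 × 1.381 × 10⁻²³ × 1890 = 3.915 × 10⁻²⁰ J.
p = √(2mKE) = √(2 × 1.675 × 10⁻²⁷ × 3.915 × 10⁻²⁰) = 1.145 × 10⁻²³ kg·m/s.
λ = h/p = 5.79 × 10⁻¹¹ m = 57.9 pm.

λ = 57.9 pm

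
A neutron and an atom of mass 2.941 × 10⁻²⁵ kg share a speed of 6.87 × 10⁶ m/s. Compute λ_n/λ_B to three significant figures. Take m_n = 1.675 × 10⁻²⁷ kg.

At fixed v, p = mv so λ = h/(mv) ∝ 1/m.
λ_n/λ_B = m_B/m_n = 2.941 × 10⁻²⁵/1.675 × 10⁻²⁷ = 176.

λ_n/λ_B = 176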